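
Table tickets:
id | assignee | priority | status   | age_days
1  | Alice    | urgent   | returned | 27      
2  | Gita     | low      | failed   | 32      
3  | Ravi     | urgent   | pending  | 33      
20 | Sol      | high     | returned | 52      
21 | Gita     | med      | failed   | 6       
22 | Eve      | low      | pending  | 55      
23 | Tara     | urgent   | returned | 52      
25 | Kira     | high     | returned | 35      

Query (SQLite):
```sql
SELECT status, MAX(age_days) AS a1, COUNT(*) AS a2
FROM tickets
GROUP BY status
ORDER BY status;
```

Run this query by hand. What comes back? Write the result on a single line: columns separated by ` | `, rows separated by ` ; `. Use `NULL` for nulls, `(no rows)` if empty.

failed | 32 | 2 ; pending | 55 | 2 ; returned | 52 | 4

Group tickets by status.
Per group compute: MAX(age_days), COUNT(*).
  failed: ids {2, 21} → MAX(age_days)=32, COUNT(*)=2
  pending: ids {3, 22} → MAX(age_days)=55, COUNT(*)=2
  returned: ids {1, 20, 23, 25} → MAX(age_days)=52, COUNT(*)=4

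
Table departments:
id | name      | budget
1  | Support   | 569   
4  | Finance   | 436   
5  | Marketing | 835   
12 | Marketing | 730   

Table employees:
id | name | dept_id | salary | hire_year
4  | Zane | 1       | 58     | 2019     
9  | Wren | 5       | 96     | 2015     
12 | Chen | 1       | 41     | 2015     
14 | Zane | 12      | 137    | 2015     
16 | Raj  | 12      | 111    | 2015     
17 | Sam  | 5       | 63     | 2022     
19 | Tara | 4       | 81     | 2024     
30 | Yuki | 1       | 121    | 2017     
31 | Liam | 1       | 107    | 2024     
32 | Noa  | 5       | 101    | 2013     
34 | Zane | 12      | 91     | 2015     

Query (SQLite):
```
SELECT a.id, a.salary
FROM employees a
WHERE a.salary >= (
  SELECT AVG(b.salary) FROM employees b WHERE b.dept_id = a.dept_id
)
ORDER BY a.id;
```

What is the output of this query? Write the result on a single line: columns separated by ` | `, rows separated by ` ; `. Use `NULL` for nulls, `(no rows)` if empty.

9 | 96 ; 14 | 137 ; 19 | 81 ; 30 | 121 ; 31 | 107 ; 32 | 101

For each employees row a, compute AVG(salary) over rows sharing a.dept_id.
Keep row a if a.salary >= that per-group AVG.
  dept_id=1: AVG(salary) = 81.75
  dept_id=4: AVG(salary) = 81.0
  dept_id=5: AVG(salary) = 86.666667
  dept_id=12: AVG(salary) = 113.0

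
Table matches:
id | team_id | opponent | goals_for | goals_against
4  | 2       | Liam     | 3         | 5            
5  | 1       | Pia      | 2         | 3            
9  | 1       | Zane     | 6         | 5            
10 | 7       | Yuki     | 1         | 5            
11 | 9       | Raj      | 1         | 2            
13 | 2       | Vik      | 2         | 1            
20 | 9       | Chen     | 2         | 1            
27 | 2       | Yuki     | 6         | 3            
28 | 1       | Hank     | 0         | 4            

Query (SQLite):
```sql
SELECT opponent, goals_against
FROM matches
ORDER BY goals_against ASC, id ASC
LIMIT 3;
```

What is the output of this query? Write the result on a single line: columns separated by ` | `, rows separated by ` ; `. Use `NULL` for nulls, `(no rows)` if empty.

Sort by goals_against asc, tiebreak id asc: (1, id=13), (1, id=20), (2, id=11), (3, id=5), (3, id=27), (4, id=28) …. Take first 3.

Vik | 1 ; Chen | 1 ; Raj | 2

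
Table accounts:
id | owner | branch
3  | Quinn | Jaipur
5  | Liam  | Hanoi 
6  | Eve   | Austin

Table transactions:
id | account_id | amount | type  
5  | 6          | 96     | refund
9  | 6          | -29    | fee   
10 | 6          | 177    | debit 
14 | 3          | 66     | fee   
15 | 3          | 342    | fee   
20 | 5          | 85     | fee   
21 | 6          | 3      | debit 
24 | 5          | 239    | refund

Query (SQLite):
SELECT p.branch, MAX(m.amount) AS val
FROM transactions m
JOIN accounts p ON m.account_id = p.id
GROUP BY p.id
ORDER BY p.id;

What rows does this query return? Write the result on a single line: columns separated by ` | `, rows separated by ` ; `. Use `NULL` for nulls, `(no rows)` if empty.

Join each transactions row to its accounts via account_id.
Group joined rows by accounts.id; compute MAX(m.amount) per group.
  3: ids {14, 15} → MAX(m.amount)=342
  5: ids {20, 24} → MAX(m.amount)=239
  6: ids {5, 9, 10, 21} → MAX(m.amount)=177

Jaipur | 342 ; Hanoi | 239 ; Austin | 177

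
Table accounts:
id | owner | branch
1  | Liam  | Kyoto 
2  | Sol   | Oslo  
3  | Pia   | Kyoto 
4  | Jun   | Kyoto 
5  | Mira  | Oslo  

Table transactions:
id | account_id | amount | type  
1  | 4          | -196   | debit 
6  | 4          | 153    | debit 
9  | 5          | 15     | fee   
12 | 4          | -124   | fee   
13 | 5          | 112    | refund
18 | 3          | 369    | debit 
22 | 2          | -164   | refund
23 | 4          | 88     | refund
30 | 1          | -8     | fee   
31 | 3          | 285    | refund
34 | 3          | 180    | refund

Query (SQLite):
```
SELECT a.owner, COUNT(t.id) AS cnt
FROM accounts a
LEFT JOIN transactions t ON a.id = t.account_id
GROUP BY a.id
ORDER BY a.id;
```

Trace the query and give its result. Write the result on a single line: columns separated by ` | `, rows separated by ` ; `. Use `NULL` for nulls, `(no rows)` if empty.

LEFT JOIN keeps every accounts row; unmatched ones get NULL for transactions columns.
Group by accounts.id and compute COUNT(t.id). COUNT(col) of an all-NULL group is 0.
  1: ids {30} → COUNT(t.id)=1
  2: ids {22} → COUNT(t.id)=1
  3: ids {18, 31, 34} → COUNT(t.id)=3
  4: ids {1, 6, 12, 23} → COUNT(t.id)=4
  5: ids {9, 13} → COUNT(t.id)=2

Liam | 1 ; Sol | 1 ; Pia | 3 ; Jun | 4 ; Mira | 2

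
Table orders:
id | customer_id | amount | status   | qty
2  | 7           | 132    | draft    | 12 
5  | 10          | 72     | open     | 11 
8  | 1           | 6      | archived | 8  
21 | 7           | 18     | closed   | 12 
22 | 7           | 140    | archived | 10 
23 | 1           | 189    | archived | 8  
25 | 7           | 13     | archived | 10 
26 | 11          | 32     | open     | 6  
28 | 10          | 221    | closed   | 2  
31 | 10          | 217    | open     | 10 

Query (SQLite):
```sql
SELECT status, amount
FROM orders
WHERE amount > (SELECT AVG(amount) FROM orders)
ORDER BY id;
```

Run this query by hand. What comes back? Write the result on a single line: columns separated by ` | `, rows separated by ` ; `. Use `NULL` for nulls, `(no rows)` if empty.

draft | 132 ; archived | 140 ; archived | 189 ; closed | 221 ; open | 217

Scalar subquery: AVG(amount) over all orders rows = 104.0.
Keep rows where amount > that value.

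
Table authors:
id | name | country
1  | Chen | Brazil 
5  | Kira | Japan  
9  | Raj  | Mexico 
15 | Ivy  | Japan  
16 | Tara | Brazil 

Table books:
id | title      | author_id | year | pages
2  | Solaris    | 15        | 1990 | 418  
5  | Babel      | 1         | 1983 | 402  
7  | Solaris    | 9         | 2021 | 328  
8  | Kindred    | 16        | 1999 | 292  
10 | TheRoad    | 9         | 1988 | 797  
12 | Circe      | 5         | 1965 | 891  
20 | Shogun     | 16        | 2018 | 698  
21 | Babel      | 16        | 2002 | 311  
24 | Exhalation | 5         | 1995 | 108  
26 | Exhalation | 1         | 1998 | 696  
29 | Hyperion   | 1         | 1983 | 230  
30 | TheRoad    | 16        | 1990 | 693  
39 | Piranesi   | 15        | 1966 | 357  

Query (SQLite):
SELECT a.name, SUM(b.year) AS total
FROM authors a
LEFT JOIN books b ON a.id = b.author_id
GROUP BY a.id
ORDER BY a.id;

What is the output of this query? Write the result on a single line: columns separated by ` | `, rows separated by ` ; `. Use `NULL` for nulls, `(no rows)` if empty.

Chen | 5964 ; Kira | 3960 ; Raj | 4009 ; Ivy | 3956 ; Tara | 8009

LEFT JOIN keeps every authors row; unmatched ones get NULL for books columns.
Group by authors.id and compute SUM(b.year). SUM over an all-NULL group is NULL.
  1: ids {5, 26, 29} → SUM(b.year)=5964
  5: ids {12, 24} → SUM(b.year)=3960
  9: ids {7, 10} → SUM(b.year)=4009
  15: ids {2, 39} → SUM(b.year)=3956
  16: ids {8, 20, 21, 30} → SUM(b.year)=8009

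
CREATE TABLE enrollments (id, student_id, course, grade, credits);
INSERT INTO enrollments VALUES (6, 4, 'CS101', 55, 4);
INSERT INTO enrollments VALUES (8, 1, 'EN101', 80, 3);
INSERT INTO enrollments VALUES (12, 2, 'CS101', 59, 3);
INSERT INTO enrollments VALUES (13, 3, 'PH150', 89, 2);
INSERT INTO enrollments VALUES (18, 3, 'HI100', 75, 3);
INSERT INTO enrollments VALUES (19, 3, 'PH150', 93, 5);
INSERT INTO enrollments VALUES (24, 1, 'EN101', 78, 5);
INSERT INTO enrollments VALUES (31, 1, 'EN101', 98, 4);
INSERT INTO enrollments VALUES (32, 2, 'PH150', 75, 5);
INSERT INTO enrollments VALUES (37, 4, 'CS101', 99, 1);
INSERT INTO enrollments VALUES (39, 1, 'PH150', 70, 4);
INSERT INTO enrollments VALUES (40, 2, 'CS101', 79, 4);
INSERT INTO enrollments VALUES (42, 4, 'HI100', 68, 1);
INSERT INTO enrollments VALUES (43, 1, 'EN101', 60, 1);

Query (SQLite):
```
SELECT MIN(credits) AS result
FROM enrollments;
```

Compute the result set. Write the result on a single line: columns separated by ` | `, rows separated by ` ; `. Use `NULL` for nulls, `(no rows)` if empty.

1

All credits values: [4, 3, 3, 2, 3, 5, 5, 4, 5, 1, 4, 4, 1, 1].
MIN of non-NULL values = 1.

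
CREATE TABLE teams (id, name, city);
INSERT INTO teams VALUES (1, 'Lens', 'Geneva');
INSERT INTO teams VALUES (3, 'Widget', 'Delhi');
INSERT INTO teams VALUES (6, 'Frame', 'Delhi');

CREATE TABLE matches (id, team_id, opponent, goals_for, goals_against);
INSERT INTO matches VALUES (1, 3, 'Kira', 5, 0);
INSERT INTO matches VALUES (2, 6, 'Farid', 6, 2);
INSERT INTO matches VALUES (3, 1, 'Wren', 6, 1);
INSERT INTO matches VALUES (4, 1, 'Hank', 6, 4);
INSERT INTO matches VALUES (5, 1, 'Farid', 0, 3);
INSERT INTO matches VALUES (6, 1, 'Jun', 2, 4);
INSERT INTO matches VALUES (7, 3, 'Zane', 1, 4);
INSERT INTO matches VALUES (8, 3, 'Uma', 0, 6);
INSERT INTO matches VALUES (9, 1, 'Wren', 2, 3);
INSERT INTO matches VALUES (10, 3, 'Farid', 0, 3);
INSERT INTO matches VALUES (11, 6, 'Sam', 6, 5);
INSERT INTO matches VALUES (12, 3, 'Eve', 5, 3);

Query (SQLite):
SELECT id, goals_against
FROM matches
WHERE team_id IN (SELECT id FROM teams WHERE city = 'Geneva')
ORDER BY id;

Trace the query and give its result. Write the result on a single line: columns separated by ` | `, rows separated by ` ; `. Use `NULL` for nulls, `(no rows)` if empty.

Inner query: teams.id where city = 'Geneva'.
Outer: keep matches rows whose team_id is in that set.
Inner query → {1}

3 | 1 ; 4 | 4 ; 5 | 3 ; 6 | 4 ; 9 | 3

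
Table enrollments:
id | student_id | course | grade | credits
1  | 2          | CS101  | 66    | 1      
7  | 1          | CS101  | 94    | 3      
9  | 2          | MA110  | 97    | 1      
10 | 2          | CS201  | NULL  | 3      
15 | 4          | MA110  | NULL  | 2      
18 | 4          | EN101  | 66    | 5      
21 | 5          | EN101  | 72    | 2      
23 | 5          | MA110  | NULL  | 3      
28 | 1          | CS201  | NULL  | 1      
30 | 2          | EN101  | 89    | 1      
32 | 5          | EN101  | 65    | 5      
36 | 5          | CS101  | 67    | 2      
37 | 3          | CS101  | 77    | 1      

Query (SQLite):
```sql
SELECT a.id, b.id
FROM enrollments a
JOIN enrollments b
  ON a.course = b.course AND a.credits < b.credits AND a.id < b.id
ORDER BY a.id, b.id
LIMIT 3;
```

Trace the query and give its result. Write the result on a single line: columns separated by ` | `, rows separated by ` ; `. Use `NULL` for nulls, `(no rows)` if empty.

1 | 7 ; 1 | 36 ; 9 | 15

Pairs (a,b) with same course, a.credits < b.credits, a.id < b.id.
course groups: CS101:{1,7,36,37} CS201:{10,28} EN101:{18,21,30,32} MA110:{9,15,23}
Ordered by (a.id, b.id); first 3.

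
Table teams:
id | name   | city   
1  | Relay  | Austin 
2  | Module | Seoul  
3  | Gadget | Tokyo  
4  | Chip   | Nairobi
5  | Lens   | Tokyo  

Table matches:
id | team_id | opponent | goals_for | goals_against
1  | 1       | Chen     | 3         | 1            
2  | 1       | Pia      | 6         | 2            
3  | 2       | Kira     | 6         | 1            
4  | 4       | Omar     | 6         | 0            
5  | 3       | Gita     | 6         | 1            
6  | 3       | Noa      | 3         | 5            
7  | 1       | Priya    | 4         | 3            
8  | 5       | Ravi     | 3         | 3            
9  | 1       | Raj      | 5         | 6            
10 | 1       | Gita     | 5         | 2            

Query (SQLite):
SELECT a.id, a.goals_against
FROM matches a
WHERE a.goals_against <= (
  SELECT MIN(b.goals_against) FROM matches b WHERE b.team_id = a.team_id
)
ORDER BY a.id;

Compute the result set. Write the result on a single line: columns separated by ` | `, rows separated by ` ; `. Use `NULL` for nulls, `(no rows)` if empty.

1 | 1 ; 3 | 1 ; 4 | 0 ; 5 | 1 ; 8 | 3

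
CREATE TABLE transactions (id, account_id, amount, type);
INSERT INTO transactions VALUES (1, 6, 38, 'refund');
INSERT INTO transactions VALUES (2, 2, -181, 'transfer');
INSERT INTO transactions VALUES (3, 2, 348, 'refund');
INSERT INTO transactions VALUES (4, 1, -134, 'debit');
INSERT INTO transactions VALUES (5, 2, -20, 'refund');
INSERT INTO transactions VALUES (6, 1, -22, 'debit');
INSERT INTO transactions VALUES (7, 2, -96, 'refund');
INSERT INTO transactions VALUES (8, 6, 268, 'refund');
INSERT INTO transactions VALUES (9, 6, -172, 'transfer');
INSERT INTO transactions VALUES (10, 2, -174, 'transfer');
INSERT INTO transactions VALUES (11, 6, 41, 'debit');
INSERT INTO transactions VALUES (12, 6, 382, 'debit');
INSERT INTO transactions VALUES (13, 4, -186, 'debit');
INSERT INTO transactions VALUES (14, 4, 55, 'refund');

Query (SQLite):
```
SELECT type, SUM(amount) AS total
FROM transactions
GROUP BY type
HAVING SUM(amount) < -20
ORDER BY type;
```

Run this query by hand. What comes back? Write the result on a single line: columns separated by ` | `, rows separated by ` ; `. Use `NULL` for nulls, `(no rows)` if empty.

Partition transactions by type; compute SUM(amount) within each group.
HAVING: keep groups where SUM(amount) < -20.
  debit: ids {4, 6, 11, 12, 13} → SUM(amount)=81
  refund: ids {1, 3, 5, 7, 8, 14} → SUM(amount)=593
  transfer: ids {2, 9, 10} → SUM(amount)=-527

transfer | -527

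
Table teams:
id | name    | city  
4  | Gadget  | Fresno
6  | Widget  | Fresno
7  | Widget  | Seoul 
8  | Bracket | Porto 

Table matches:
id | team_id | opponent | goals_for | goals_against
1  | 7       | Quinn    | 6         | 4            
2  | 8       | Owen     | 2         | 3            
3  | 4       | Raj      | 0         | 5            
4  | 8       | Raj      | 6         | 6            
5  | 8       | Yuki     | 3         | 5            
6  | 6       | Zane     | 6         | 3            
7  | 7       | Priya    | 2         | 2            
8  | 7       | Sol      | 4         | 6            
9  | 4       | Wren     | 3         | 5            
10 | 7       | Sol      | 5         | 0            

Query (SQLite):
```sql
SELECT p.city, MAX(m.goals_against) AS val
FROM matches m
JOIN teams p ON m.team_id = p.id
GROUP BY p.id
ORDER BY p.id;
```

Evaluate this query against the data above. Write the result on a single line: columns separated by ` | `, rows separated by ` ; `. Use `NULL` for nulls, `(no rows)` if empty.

Join each matches row to its teams via team_id.
Group joined rows by teams.id; compute MAX(m.goals_against) per group.
  4: ids {3, 9} → MAX(m.goals_against)=5
  6: ids {6} → MAX(m.goals_against)=3
  7: ids {1, 7, 8, 10} → MAX(m.goals_against)=6
  8: ids {2, 4, 5} → MAX(m.goals_against)=6

Fresno | 5 ; Fresno | 3 ; Seoul | 6 ; Porto | 6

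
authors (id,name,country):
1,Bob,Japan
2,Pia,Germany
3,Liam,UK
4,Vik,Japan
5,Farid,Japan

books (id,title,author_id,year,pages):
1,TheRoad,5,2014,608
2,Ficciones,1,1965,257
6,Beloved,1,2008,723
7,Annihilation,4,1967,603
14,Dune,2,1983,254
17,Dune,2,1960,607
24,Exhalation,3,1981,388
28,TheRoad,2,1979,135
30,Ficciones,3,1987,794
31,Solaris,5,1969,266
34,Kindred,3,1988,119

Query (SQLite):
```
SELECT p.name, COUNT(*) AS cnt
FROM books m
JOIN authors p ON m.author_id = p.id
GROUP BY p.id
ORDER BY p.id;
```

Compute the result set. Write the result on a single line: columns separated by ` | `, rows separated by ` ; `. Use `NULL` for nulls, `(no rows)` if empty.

Bob | 2 ; Pia | 3 ; Liam | 3 ; Vik | 1 ; Farid | 2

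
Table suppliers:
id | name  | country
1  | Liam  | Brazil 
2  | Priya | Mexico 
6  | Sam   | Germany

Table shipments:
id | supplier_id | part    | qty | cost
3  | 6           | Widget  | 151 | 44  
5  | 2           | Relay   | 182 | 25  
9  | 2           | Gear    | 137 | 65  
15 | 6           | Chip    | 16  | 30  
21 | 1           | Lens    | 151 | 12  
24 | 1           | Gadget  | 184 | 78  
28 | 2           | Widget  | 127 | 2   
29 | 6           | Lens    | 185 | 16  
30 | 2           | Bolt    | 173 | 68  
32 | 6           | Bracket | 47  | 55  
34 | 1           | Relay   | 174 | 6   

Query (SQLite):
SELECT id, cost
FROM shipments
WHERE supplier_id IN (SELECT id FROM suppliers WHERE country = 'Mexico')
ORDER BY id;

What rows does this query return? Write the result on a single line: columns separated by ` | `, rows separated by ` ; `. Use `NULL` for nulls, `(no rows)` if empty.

5 | 25 ; 9 | 65 ; 28 | 2 ; 30 | 68

Inner query: suppliers.id where country = 'Mexico'.
Outer: keep shipments rows whose supplier_id is in that set.
Inner query → {2}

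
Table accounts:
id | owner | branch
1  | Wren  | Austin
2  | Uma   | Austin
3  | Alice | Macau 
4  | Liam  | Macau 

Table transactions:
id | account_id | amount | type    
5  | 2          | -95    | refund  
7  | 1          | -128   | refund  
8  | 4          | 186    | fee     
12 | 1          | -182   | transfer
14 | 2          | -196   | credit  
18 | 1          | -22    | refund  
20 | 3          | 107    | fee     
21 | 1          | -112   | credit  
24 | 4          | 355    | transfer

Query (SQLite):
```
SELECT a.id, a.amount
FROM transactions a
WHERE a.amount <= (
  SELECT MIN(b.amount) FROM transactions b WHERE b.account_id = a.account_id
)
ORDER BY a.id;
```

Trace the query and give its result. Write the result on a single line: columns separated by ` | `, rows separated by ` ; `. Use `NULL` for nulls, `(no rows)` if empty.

8 | 186 ; 12 | -182 ; 14 | -196 ; 20 | 107

For each transactions row a, compute MIN(amount) over rows sharing a.account_id.
Keep row a if a.amount <= that per-group MIN.
  account_id=1: MIN(amount) = -182
  account_id=2: MIN(amount) = -196
  account_id=3: MIN(amount) = 107
  account_id=4: MIN(amount) = 186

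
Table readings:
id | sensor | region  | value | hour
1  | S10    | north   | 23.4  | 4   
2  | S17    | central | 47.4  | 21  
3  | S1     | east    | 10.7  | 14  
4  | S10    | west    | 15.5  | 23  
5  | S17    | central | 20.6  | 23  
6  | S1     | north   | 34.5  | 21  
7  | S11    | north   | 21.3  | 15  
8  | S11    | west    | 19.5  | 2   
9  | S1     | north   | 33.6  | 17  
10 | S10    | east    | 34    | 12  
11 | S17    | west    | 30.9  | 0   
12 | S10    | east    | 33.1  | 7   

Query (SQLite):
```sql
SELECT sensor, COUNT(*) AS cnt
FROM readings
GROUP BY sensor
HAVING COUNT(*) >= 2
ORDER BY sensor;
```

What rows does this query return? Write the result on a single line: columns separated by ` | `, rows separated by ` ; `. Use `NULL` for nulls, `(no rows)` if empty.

Partition readings by sensor; compute COUNT(*) within each group.
HAVING: keep groups with count ≥ 2.
  S1: ids {3, 6, 9} → COUNT(*)=3
  S10: ids {1, 4, 10, 12} → COUNT(*)=4
  S11: ids {7, 8} → COUNT(*)=2
  S17: ids {2, 5, 11} → COUNT(*)=3

S1 | 3 ; S10 | 4 ; S11 | 2 ; S17 | 3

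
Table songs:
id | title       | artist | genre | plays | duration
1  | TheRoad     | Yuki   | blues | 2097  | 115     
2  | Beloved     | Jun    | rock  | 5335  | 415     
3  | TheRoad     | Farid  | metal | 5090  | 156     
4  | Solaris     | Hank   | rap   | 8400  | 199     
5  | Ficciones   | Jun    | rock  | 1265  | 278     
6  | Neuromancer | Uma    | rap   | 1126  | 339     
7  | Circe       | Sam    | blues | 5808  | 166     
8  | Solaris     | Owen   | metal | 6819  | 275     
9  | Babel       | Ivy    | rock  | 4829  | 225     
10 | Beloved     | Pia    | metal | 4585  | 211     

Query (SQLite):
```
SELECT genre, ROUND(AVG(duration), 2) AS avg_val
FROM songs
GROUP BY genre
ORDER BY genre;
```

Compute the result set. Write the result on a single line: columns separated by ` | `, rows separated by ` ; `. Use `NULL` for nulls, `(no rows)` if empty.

blues | 140.5 ; metal | 214 ; rap | 269 ; rock | 306

Partition songs by genre; compute ROUND(AVG(duration), 2) within each group.
  blues: ids {1, 7} → ROUND(AVG(duration), 2)=140.5
  metal: ids {3, 8, 10} → ROUND(AVG(duration), 2)=214
  rap: ids {4, 6} → ROUND(AVG(duration), 2)=269
  rock: ids {2, 5, 9} → ROUND(AVG(duration), 2)=306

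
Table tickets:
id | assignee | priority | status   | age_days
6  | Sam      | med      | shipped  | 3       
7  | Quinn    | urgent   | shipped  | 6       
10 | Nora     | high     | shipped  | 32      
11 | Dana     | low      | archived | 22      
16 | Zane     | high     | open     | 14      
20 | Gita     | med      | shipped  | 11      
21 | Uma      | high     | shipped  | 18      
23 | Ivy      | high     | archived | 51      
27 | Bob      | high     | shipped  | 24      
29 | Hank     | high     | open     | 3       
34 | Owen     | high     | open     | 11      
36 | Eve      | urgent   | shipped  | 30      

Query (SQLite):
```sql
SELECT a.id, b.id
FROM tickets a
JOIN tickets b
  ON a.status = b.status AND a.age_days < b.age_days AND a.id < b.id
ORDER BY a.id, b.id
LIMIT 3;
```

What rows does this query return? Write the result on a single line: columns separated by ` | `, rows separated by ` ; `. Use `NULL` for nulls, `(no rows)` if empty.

6 | 7 ; 6 | 10 ; 6 | 20

Pairs (a,b) with same status, a.age_days < b.age_days, a.id < b.id.
status groups: archived:{11,23} open:{16,29,34} shipped:{6,7,10,20,21,27,36}
Ordered by (a.id, b.id); first 3.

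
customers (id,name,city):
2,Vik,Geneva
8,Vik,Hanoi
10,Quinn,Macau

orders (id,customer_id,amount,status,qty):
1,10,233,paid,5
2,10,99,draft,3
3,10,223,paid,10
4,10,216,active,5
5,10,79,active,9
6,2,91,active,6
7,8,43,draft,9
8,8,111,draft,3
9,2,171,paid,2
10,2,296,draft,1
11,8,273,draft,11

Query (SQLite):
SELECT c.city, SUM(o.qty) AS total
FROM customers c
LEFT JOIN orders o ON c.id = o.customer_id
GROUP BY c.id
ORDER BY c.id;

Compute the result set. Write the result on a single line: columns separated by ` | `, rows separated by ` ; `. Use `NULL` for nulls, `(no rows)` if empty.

Geneva | 9 ; Hanoi | 23 ; Macau | 32

LEFT JOIN keeps every customers row; unmatched ones get NULL for orders columns.
Group by customers.id and compute SUM(o.qty). SUM over an all-NULL group is NULL.
  2: ids {6, 9, 10} → SUM(o.qty)=9
  8: ids {7, 8, 11} → SUM(o.qty)=23
  10: ids {1, 2, 3, 4, 5} → SUM(o.qty)=32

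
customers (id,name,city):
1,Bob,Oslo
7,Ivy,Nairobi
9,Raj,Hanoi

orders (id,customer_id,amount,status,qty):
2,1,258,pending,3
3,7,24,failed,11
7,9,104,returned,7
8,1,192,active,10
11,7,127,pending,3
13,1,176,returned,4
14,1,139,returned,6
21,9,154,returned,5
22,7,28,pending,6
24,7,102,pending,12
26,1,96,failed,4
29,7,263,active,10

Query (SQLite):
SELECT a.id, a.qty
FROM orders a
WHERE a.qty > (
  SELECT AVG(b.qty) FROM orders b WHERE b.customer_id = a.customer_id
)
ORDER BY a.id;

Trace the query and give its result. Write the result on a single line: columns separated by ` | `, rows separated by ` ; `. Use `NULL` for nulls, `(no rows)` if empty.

For each orders row a, compute AVG(qty) over rows sharing a.customer_id.
Keep row a if a.qty > that per-group AVG.
  customer_id=1: AVG(qty) = 5.4
  customer_id=7: AVG(qty) = 8.4
  customer_id=9: AVG(qty) = 6.0

3 | 11 ; 7 | 7 ; 8 | 10 ; 14 | 6 ; 24 | 12 ; 29 | 10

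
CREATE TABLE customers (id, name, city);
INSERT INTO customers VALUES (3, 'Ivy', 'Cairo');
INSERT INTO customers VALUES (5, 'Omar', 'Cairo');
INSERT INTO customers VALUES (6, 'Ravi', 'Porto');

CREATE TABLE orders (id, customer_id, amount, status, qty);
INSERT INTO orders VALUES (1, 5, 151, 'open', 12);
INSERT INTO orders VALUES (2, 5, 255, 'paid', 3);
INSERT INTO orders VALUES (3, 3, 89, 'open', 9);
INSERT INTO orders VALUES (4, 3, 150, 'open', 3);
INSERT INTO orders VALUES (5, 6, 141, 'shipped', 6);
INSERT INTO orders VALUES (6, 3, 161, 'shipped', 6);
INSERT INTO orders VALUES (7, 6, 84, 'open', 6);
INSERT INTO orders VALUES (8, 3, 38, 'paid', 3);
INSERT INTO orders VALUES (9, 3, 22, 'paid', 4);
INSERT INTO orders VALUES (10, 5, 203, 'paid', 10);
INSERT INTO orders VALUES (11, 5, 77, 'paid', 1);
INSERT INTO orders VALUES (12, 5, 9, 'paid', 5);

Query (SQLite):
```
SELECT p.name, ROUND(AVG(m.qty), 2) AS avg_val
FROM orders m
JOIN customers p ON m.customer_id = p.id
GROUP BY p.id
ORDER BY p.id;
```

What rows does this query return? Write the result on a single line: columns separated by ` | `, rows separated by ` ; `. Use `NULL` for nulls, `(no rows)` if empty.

Ivy | 5 ; Omar | 6.2 ; Ravi | 6

Join each orders row to its customers via customer_id.
Group joined rows by customers.id; compute ROUND(AVG(m.qty), 2) per group.
  3: ids {3, 4, 6, 8, 9} → ROUND(AVG(m.qty), 2)=5
  5: ids {1, 2, 10, 11, 12} → ROUND(AVG(m.qty), 2)=6.2
  6: ids {5, 7} → ROUND(AVG(m.qty), 2)=6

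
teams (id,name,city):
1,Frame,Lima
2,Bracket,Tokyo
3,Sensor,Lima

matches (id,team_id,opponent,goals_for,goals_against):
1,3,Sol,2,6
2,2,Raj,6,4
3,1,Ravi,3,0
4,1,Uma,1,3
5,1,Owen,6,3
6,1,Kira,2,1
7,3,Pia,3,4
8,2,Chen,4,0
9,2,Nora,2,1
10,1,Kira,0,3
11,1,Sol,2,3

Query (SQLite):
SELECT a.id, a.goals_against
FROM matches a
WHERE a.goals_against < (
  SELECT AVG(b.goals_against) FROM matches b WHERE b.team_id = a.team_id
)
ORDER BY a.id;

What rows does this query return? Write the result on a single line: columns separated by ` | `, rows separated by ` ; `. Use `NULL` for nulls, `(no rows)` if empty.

For each matches row a, compute AVG(goals_against) over rows sharing a.team_id.
Keep row a if a.goals_against < that per-group AVG.
  team_id=1: AVG(goals_against) = 2.166667
  team_id=2: AVG(goals_against) = 1.666667
  team_id=3: AVG(goals_against) = 5.0

3 | 0 ; 6 | 1 ; 7 | 4 ; 8 | 0 ; 9 | 1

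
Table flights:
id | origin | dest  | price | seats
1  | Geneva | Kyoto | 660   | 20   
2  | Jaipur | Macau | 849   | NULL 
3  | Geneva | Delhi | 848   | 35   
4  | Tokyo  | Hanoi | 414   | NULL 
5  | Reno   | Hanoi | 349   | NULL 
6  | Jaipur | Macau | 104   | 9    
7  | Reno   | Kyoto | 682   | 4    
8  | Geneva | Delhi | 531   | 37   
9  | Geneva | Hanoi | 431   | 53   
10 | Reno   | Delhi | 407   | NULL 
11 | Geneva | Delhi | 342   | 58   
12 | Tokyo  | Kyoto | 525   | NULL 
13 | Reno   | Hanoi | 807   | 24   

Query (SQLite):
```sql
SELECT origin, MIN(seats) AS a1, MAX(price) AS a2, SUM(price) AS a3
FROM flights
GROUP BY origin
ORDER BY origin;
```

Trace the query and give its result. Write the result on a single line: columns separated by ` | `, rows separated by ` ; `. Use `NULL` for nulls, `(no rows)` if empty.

Group flights by origin.
Per group compute: MIN(seats), MAX(price), SUM(price).
  Geneva: ids {1, 3, 8, 9, 11} → MIN(seats)=20, MAX(price)=848, SUM(price)=2812
  Jaipur: ids {2, 6} → MIN(seats)=9, MAX(price)=849, SUM(price)=953
  Reno: ids {5, 7, 10, 13} → MIN(seats)=4, MAX(price)=807, SUM(price)=2245
  Tokyo: ids {4, 12} → MIN(seats)=NULL, MAX(price)=525, SUM(price)=939

Geneva | 20 | 848 | 2812 ; Jaipur | 9 | 849 | 953 ; Reno | 4 | 807 | 2245 ; Tokyo | NULL | 525 | 939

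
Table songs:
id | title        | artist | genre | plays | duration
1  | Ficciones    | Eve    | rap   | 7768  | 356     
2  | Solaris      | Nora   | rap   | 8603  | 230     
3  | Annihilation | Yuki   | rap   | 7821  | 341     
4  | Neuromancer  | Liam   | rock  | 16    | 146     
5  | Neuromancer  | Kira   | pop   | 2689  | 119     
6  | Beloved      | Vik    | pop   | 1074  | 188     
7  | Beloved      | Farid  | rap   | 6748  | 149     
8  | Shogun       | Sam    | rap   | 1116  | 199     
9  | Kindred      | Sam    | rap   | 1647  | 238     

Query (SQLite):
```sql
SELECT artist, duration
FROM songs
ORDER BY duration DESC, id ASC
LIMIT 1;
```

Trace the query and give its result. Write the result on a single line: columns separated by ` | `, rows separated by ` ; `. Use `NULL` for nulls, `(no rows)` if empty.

Eve | 356

Sort by duration desc, tiebreak id asc: (356, id=1), (341, id=3), (238, id=9), (230, id=2) …. Take first 1.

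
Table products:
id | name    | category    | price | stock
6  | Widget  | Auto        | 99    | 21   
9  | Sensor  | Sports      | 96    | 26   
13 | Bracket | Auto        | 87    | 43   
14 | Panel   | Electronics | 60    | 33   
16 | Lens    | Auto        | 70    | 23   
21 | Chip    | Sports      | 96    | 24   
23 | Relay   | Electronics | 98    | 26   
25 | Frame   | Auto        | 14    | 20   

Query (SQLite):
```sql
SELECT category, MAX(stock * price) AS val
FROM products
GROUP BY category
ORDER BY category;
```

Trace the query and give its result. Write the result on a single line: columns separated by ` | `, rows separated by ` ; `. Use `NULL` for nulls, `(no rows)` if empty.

For each row compute stock * price.
Group by category; take MAX of the expression per group.
  Auto: ids {6, 13, 16, 25} → MAX(stock * price)=3741
  Electronics: ids {14, 23} → MAX(stock * price)=2548
  Sports: ids {9, 21} → MAX(stock * price)=2496

Auto | 3741 ; Electronics | 2548 ; Sports | 2496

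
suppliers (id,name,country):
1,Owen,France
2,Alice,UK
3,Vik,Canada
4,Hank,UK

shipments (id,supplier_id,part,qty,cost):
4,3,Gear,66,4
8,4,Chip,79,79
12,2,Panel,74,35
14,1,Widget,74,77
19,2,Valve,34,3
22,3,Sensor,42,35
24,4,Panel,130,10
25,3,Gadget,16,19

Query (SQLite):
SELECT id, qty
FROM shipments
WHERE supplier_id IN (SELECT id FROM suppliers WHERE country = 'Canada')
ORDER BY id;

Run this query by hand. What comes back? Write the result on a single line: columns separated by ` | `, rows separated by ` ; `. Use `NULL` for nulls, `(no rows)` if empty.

4 | 66 ; 22 | 42 ; 25 | 16

Inner query: suppliers.id where country = 'Canada'.
Outer: keep shipments rows whose supplier_id is in that set.
Inner query → {3}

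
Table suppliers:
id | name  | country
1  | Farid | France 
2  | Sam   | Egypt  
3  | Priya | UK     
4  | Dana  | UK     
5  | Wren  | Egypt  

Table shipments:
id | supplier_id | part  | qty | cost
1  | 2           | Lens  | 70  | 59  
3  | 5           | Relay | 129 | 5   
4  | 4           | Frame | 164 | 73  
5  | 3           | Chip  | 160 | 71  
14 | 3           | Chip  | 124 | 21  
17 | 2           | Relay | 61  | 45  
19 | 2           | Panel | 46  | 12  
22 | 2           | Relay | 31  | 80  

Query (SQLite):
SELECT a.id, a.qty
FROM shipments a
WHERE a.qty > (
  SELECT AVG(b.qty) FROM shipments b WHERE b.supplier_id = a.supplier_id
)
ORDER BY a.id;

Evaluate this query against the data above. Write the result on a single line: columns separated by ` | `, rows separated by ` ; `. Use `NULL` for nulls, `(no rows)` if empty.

For each shipments row a, compute AVG(qty) over rows sharing a.supplier_id.
Keep row a if a.qty > that per-group AVG.
  supplier_id=2: AVG(qty) = 52.0
  supplier_id=3: AVG(qty) = 142.0
  supplier_id=4: AVG(qty) = 164.0
  supplier_id=5: AVG(qty) = 129.0

1 | 70 ; 5 | 160 ; 17 | 61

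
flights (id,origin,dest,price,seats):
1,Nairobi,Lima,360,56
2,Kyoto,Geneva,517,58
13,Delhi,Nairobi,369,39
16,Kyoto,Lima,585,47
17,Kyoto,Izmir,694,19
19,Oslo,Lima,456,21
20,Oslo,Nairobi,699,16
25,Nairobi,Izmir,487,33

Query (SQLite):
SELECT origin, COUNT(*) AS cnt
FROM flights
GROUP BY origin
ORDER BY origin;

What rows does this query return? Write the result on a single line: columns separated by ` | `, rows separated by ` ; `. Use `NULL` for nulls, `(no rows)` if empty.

Delhi | 1 ; Kyoto | 3 ; Nairobi | 2 ; Oslo | 2

Partition flights by origin; compute COUNT(*) within each group.
  Delhi: ids {13} → COUNT(*)=1
  Kyoto: ids {2, 16, 17} → COUNT(*)=3
  Nairobi: ids {1, 25} → COUNT(*)=2
  Oslo: ids {19, 20} → COUNT(*)=2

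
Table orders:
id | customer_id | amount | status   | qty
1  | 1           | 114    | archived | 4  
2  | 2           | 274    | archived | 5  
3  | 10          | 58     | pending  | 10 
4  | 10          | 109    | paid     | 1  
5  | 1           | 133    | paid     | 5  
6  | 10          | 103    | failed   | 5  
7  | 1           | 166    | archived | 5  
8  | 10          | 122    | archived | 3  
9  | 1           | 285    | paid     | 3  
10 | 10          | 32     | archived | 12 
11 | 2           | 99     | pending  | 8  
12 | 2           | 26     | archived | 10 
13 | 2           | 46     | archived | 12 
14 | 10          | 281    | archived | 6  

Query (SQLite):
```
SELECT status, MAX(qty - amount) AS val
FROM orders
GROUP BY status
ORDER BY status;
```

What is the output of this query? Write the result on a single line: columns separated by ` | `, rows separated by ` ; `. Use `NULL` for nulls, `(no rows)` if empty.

For each row compute qty - amount.
Group by status; take MAX of the expression per group.
  archived: ids {1, 2, 7, 8, 10, 12, 13, 14} → MAX(qty - amount)=-16
  failed: ids {6} → MAX(qty - amount)=-98
  paid: ids {4, 5, 9} → MAX(qty - amount)=-108
  pending: ids {3, 11} → MAX(qty - amount)=-48

archived | -16 ; failed | -98 ; paid | -108 ; pending | -48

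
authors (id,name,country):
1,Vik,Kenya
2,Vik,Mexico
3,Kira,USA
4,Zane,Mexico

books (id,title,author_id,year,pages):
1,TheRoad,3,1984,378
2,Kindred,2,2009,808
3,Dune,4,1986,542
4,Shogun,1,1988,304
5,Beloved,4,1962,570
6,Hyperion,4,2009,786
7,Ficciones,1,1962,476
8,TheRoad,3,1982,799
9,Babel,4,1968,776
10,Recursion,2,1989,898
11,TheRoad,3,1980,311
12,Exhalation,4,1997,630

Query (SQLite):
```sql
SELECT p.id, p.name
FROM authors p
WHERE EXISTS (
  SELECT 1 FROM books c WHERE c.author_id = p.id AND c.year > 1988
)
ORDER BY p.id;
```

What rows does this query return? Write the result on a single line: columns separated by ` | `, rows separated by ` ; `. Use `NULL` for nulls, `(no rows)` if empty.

2 | Vik ; 4 | Zane

For each authors row, check whether any books with matching author_id has year > 1988.
Keep rows where that is true.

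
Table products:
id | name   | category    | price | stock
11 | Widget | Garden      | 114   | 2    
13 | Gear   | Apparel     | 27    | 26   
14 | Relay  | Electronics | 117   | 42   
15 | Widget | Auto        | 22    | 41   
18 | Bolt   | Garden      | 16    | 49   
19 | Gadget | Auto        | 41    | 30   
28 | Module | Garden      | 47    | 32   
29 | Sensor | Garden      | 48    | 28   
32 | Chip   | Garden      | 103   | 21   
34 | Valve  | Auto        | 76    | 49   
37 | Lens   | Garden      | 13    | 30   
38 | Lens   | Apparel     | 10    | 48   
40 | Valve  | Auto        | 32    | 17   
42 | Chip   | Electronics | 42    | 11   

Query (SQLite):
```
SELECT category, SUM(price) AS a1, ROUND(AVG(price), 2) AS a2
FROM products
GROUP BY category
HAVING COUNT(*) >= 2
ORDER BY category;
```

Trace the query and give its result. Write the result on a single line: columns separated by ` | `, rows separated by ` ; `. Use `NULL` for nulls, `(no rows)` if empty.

Apparel | 37 | 18.5 ; Auto | 171 | 42.75 ; Electronics | 159 | 79.5 ; Garden | 341 | 56.83

Group products by category.
Per group compute: SUM(price), ROUND(AVG(price), 2).
HAVING: drop groups with fewer than 2 rows.
  Apparel: ids {13, 38} → SUM(price)=37, ROUND(AVG(price), 2)=18.5
  Auto: ids {15, 19, 34, 40} → SUM(price)=171, ROUND(AVG(price), 2)=42.75
  Electronics: ids {14, 42} → SUM(price)=159, ROUND(AVG(price), 2)=79.5
  Garden: ids {11, 18, 28, 29, 32, 37} → SUM(price)=341, ROUND(AVG(price), 2)=56.83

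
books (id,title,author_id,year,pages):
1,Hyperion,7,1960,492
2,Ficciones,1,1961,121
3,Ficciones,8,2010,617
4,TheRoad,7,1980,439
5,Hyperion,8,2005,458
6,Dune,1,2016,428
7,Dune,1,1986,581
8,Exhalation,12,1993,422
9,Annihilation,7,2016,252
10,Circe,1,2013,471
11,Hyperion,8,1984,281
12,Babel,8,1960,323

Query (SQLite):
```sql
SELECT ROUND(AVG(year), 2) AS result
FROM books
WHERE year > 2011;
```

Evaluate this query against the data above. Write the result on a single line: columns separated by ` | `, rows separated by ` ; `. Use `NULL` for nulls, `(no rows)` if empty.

2015

Rows where year > 2011 → year values: [2016, 2016, 2013].
AVG = 6045 / 3 (rounded to 2 dp).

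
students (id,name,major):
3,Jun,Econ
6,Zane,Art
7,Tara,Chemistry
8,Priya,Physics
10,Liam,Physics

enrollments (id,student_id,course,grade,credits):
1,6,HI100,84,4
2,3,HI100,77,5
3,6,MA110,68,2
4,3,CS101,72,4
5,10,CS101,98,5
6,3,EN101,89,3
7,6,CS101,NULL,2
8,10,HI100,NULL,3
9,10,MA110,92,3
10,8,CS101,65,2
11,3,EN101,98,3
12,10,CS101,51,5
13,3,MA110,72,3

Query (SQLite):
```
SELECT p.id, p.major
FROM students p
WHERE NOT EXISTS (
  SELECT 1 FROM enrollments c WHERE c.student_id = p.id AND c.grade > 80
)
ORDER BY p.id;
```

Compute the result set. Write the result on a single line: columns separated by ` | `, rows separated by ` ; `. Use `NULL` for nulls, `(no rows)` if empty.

7 | Chemistry ; 8 | Physics

For each students row, check whether any enrollments with matching student_id has grade > 80.
Keep rows where that is false.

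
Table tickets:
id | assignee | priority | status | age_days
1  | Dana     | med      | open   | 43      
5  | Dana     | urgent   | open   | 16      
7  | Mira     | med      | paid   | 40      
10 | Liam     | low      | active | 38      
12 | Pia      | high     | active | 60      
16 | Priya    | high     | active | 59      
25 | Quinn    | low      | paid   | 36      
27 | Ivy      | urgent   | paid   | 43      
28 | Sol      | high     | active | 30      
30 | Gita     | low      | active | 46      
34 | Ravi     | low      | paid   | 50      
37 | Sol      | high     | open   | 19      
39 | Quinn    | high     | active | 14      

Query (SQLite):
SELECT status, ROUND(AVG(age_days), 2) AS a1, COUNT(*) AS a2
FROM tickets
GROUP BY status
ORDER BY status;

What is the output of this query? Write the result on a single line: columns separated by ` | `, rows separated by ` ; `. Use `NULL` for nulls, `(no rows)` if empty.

Group tickets by status.
Per group compute: ROUND(AVG(age_days), 2), COUNT(*).
  active: ids {10, 12, 16, 28, 30, 39} → ROUND(AVG(age_days), 2)=41.17, COUNT(*)=6
  open: ids {1, 5, 37} → ROUND(AVG(age_days), 2)=26, COUNT(*)=3
  paid: ids {7, 25, 27, 34} → ROUND(AVG(age_days), 2)=42.25, COUNT(*)=4

active | 41.17 | 6 ; open | 26 | 3 ; paid | 42.25 | 4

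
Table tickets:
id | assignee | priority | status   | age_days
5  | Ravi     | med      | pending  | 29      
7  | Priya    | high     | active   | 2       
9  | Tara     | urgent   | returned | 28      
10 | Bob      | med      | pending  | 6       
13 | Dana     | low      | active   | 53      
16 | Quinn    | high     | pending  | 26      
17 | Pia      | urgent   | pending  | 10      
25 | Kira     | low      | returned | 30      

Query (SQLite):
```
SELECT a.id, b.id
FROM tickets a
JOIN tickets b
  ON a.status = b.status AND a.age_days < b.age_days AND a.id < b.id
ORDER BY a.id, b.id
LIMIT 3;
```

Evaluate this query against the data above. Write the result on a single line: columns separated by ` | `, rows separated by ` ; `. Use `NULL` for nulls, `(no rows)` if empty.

7 | 13 ; 9 | 25 ; 10 | 16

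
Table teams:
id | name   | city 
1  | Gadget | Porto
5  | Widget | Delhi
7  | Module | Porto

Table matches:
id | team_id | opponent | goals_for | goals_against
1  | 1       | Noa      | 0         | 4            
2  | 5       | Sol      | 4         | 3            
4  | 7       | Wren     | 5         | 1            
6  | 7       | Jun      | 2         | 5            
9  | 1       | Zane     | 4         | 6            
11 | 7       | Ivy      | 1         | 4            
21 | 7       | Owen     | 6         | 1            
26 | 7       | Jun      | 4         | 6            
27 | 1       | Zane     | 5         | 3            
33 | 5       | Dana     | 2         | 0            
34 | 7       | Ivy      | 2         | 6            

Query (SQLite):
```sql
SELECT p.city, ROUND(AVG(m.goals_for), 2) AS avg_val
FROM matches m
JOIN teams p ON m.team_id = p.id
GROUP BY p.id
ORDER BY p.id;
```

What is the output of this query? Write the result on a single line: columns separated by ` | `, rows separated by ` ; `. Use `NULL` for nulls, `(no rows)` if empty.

Join each matches row to its teams via team_id.
Group joined rows by teams.id; compute ROUND(AVG(m.goals_for), 2) per group.
  1: ids {1, 9, 27} → ROUND(AVG(m.goals_for), 2)=3
  5: ids {2, 33} → ROUND(AVG(m.goals_for), 2)=3
  7: ids {4, 6, 11, 21, 26, 34} → ROUND(AVG(m.goals_for), 2)=3.33

Porto | 3 ; Delhi | 3 ; Porto | 3.33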